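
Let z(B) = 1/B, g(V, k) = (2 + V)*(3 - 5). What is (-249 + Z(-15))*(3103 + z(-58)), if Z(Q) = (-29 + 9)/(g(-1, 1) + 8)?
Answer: -45413187/58 ≈ -7.8299e+5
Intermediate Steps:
g(V, k) = -4 - 2*V (g(V, k) = (2 + V)*(-2) = -4 - 2*V)
Z(Q) = -10/3 (Z(Q) = (-29 + 9)/((-4 - 2*(-1)) + 8) = -20/((-4 + 2) + 8) = -20/(-2 + 8) = -20/6 = -20*⅙ = -10/3)
(-249 + Z(-15))*(3103 + z(-58)) = (-249 - 10/3)*(3103 + 1/(-58)) = -757*(3103 - 1/58)/3 = -757/3*179973/58 = -45413187/58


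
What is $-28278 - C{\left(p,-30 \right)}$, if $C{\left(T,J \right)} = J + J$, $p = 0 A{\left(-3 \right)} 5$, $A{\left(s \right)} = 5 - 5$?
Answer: $-28218$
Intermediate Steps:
$A{\left(s \right)} = 0$ ($A{\left(s \right)} = 5 - 5 = 0$)
$p = 0$ ($p = 0 \cdot 0 \cdot 5 = 0 \cdot 5 = 0$)
$C{\left(T,J \right)} = 2 J$
$-28278 - C{\left(p,-30 \right)} = -28278 - 2 \left(-30\right) = -28278 - -60 = -28278 + 60 = -28218$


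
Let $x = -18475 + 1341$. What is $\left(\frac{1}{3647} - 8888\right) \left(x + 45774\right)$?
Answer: $- \frac{928352282400}{3647} \approx -2.5455 \cdot 10^{8}$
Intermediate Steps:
$x = -17134$
$\left(\frac{1}{3647} - 8888\right) \left(x + 45774\right) = \left(\frac{1}{3647} - 8888\right) \left(-17134 + 45774\right) = \left(\frac{1}{3647} - 8888\right) 28640 = \left(- \frac{32414535}{3647}\right) 28640 = - \frac{928352282400}{3647}$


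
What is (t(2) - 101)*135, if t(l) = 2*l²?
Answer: -12555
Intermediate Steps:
(t(2) - 101)*135 = (2*2² - 101)*135 = (2*4 - 101)*135 = (8 - 101)*135 = -93*135 = -12555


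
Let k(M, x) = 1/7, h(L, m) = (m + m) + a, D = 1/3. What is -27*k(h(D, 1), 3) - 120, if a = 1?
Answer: -867/7 ≈ -123.86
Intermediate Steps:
D = ⅓ ≈ 0.33333
h(L, m) = 1 + 2*m (h(L, m) = (m + m) + 1 = 2*m + 1 = 1 + 2*m)
k(M, x) = ⅐
-27*k(h(D, 1), 3) - 120 = -27*⅐ - 120 = -27/7 - 120 = -867/7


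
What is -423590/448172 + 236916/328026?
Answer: -2730784649/12251005706 ≈ -0.22290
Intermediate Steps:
-423590/448172 + 236916/328026 = -423590*1/448172 + 236916*(1/328026) = -211795/224086 + 39486/54671 = -2730784649/12251005706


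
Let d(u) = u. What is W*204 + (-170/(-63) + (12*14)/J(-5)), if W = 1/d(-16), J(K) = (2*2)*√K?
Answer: -2533/252 - 42*I*√5/5 ≈ -10.052 - 18.783*I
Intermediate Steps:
J(K) = 4*√K
W = -1/16 (W = 1/(-16) = -1/16 ≈ -0.062500)
W*204 + (-170/(-63) + (12*14)/J(-5)) = -1/16*204 + (-170/(-63) + (12*14)/((4*√(-5)))) = -51/4 + (-170*(-1/63) + 168/((4*(I*√5)))) = -51/4 + (170/63 + 168/((4*I*√5))) = -51/4 + (170/63 + 168*(-I*√5/20)) = -51/4 + (170/63 - 42*I*√5/5) = -2533/252 - 42*I*√5/5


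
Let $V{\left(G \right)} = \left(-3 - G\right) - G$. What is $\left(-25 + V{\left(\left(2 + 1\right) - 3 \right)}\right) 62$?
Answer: $-1736$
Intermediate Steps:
$V{\left(G \right)} = -3 - 2 G$
$\left(-25 + V{\left(\left(2 + 1\right) - 3 \right)}\right) 62 = \left(-25 - \left(3 + 2 \left(\left(2 + 1\right) - 3\right)\right)\right) 62 = \left(-25 - \left(3 + 2 \left(3 - 3\right)\right)\right) 62 = \left(-25 - 3\right) 62 = \left(-28\right) 62 = -1736$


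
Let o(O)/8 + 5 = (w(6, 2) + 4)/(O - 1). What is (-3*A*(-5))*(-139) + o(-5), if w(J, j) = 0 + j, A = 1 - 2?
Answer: 2037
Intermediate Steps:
A = -1
w(J, j) = j
o(O) = -40 + 48/(-1 + O) (o(O) = -40 + 8*((2 + 4)/(O - 1)) = -40 + 8*(6/(-1 + O)) = -40 + 48/(-1 + O))
(-3*A*(-5))*(-139) + o(-5) = (-3*(-1)*(-5))*(-139) + 8*(11 - 5*(-5))/(-1 - 5) = (3*(-5))*(-139) + 8*(11 + 25)/(-6) = -15*(-139) + 8*(-1/6)*36 = 2085 - 48 = 2037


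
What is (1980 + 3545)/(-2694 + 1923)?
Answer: -5525/771 ≈ -7.1660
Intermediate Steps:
(1980 + 3545)/(-2694 + 1923) = 5525/(-771) = 5525*(-1/771) = -5525/771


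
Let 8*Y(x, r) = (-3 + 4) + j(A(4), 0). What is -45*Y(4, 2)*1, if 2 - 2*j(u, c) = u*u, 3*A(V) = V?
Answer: -25/4 ≈ -6.2500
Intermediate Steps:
A(V) = V/3
j(u, c) = 1 - u²/2 (j(u, c) = 1 - u*u/2 = 1 - u²/2)
Y(x, r) = 5/36 (Y(x, r) = ((-3 + 4) + (1 - ((⅓)*4)²/2))/8 = (1 + (1 - (4/3)²/2))/8 = (1 + (1 - ½*16/9))/8 = (1 + (1 - 8/9))/8 = (1 + ⅑)/8 = (⅛)*(10/9) = 5/36)
-45*Y(4, 2)*1 = -45*5/36*1 = -25/4*1 = -25/4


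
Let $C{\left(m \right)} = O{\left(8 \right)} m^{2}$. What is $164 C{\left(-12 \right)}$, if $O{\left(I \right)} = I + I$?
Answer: $377856$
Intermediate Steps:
$O{\left(I \right)} = 2 I$
$C{\left(m \right)} = 16 m^{2}$ ($C{\left(m \right)} = 2 \cdot 8 m^{2} = 16 m^{2}$)
$164 C{\left(-12 \right)} = 164 \cdot 16 \left(-12\right)^{2} = 164 \cdot 16 \cdot 144 = 164 \cdot 2304 = 377856$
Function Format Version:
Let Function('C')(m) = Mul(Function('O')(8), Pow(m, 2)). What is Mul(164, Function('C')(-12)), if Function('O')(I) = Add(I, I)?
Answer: 377856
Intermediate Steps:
Function('O')(I) = Mul(2, I)
Function('C')(m) = Mul(16, Pow(m, 2)) (Function('C')(m) = Mul(Mul(2, 8), Pow(m, 2)) = Mul(16, Pow(m, 2)))
Mul(164, Function('C')(-12)) = Mul(164, Mul(16, Pow(-12, 2))) = Mul(164, Mul(16, 144)) = Mul(164, 2304) = 377856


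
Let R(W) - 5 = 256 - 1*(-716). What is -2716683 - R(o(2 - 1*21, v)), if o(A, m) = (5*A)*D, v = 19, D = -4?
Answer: -2717660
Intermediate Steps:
o(A, m) = -20*A (o(A, m) = (5*A)*(-4) = -20*A)
R(W) = 977 (R(W) = 5 + (256 - 1*(-716)) = 5 + (256 + 716) = 5 + 972 = 977)
-2716683 - R(o(2 - 1*21, v)) = -2716683 - 1*977 = -2716683 - 977 = -2717660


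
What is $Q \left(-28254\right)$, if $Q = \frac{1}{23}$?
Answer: $- \frac{28254}{23} \approx -1228.4$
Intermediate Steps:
$Q = \frac{1}{23} \approx 0.043478$
$Q \left(-28254\right) = \frac{1}{23} \left(-28254\right) = - \frac{28254}{23}$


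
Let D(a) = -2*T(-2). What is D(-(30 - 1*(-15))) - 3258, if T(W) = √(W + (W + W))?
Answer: -3258 - 2*I*√6 ≈ -3258.0 - 4.899*I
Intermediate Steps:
T(W) = √3*√W (T(W) = √(W + 2*W) = √(3*W) = √3*√W)
D(a) = -2*I*√6 (D(a) = -2*√3*√(-2) = -2*√3*I*√2 = -2*I*√6)
D(-(30 - 1*(-15))) - 3258 = -2*I*√6 - 3258 = -3258 - 2*I*√6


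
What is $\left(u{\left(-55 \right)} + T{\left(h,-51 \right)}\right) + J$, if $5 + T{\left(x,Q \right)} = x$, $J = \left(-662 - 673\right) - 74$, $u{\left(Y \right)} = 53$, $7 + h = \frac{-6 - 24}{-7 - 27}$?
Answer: $- \frac{23241}{17} \approx -1367.1$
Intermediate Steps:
$h = - \frac{104}{17}$ ($h = -7 + \frac{-6 - 24}{-7 - 27} = -7 - \frac{30}{-34} = -7 - - \frac{15}{17} = -7 + \frac{15}{17} = - \frac{104}{17} \approx -6.1176$)
$J = -1409$ ($J = -1335 - 74 = -1409$)
$T{\left(x,Q \right)} = -5 + x$
$\left(u{\left(-55 \right)} + T{\left(h,-51 \right)}\right) + J = \left(53 - \frac{189}{17}\right) - 1409 = \frac{712}{17} - 1409 = - \frac{23241}{17}$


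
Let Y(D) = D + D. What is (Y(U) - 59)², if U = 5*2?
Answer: 1521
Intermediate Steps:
U = 10
Y(D) = 2*D
(Y(U) - 59)² = (2*10 - 59)² = (20 - 59)² = (-39)² = 1521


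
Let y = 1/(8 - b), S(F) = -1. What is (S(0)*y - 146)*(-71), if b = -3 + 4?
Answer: 72633/7 ≈ 10376.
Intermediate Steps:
b = 1
y = 1/7 (y = 1/(8 - 1*1) = 1/(8 - 1) = 1/7 ≈ 0.14286)
(S(0)*y - 146)*(-71) = (-1*1/7 - 146)*(-71) = (-1/7 - 146)*(-71) = -1023/7*(-71) = 72633/7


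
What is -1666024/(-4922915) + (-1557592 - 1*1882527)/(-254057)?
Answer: 17358678486253/1250701016155 ≈ 13.879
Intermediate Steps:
-1666024/(-4922915) + (-1557592 - 1*1882527)/(-254057) = -1666024*(-1/4922915) + (-1557592 - 1882527)*(-1/254057) = 1666024/4922915 - 3440119*(-1/254057) = 1666024/4922915 + 3440119/254057 = 17358678486253/1250701016155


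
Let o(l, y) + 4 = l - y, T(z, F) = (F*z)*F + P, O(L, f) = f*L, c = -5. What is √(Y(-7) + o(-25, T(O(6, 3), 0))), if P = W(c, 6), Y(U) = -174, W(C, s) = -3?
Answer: 10*I*√2 ≈ 14.142*I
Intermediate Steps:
P = -3
O(L, f) = L*f
T(z, F) = -3 + z*F² (T(z, F) = (F*z)*F - 3 = z*F² - 3 = -3 + z*F²)
o(l, y) = -4 + l - y (o(l, y) = -4 + (l - y) = -4 + l - y)
√(Y(-7) + o(-25, T(O(6, 3), 0))) = √(-174 + (-4 - 25 - (-3 + (6*3)*0²))) = √(-174 + (-4 - 25 - (-3 + 18*0))) = √(-174 + (-4 - 25 - (-3 + 0))) = √(-174 + (-4 - 25 - 1*(-3))) = √(-174 + (-4 - 25 + 3)) = √(-174 - 26) = √(-200) = 10*I*√2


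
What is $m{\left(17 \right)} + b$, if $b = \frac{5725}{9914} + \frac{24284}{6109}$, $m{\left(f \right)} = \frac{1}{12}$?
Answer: $\frac{1684635919}{363387756} \approx 4.6359$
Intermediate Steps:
$m{\left(f \right)} = \frac{1}{12}$
$b = \frac{275725601}{60564626}$ ($b = 5725 \cdot \frac{1}{9914} + 24284 \cdot \frac{1}{6109} = \frac{5725}{9914} + \frac{24284}{6109} = \frac{275725601}{60564626} \approx 4.5526$)
$m{\left(17 \right)} + b = \frac{1}{12} + \frac{275725601}{60564626} = \frac{1684635919}{363387756}$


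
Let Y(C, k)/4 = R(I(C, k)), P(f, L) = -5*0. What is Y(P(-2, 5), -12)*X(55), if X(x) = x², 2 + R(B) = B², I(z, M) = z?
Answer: -24200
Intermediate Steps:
R(B) = -2 + B²
P(f, L) = 0
Y(C, k) = -8 + 4*C² (Y(C, k) = 4*(-2 + C²) = -8 + 4*C²)
Y(P(-2, 5), -12)*X(55) = (-8 + 4*0²)*55² = (-8 + 4*0)*3025 = (-8 + 0)*3025 = -8*3025 = -24200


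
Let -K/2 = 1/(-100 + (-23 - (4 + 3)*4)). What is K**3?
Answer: 8/3442951 ≈ 2.3236e-6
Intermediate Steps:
K = 2/151 (K = -2/(-100 + (-23 - (4 + 3)*4)) = -2/(-100 + (-23 - 1*7*4)) = -2/(-100 + (-23 - 7*4)) = -2/(-100 + (-23 - 28)) = -2/(-100 - 51) = -2/(-151) = -2*(-1/151) = 2/151 ≈ 0.013245)
K**3 = (2/151)**3 = 8/3442951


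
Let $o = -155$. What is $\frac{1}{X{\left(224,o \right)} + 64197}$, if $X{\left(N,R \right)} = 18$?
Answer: $\frac{1}{64215} \approx 1.5573 \cdot 10^{-5}$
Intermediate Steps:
$\frac{1}{X{\left(224,o \right)} + 64197} = \frac{1}{18 + 64197} = \frac{1}{64215}$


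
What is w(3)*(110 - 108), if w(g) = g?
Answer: 6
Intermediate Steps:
w(3)*(110 - 108) = 3*(110 - 108) = 3*2 = 6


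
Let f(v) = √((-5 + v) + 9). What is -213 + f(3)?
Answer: -213 + √7 ≈ -210.35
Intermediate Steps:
f(v) = √(4 + v)
-213 + f(3) = -213 + √(4 + 3) = -213 + √7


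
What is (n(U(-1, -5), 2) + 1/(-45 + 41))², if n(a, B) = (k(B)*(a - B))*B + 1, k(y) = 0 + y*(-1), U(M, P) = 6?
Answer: 3721/16 ≈ 232.56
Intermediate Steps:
k(y) = -y (k(y) = 0 - y = -y)
n(a, B) = 1 - B²*(a - B) (n(a, B) = ((-B)*(a - B))*B + 1 = (-B*(a - B))*B + 1 = -B²*(a - B) + 1 = 1 - B²*(a - B))
(n(U(-1, -5), 2) + 1/(-45 + 41))² = ((1 + 2³ - 1*6*2²) + 1/(-45 + 41))² = ((1 + 8 - 1*6*4) + 1/(-4))² = ((1 + 8 - 24) - ¼)² = (-15 - ¼)² = (-61/4)² = 3721/16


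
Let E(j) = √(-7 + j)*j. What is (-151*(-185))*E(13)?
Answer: 363155*√6 ≈ 8.8954e+5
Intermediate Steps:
E(j) = j*√(-7 + j)
(-151*(-185))*E(13) = (-151*(-185))*(13*√(-7 + 13)) = 27935*(13*√6) = 363155*√6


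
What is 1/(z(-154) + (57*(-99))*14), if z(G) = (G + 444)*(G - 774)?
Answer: -1/348122 ≈ -2.8726e-6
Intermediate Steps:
z(G) = (-774 + G)*(444 + G) (z(G) = (444 + G)*(-774 + G) = (-774 + G)*(444 + G))
1/(z(-154) + (57*(-99))*14) = 1/((-343656 + (-154)² - 330*(-154)) + (57*(-99))*14) = 1/((-343656 + 23716 + 50820) - 5643*14) = 1/(-269120 - 79002) = 1/(-348122) = -1/348122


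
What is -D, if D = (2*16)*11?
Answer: -352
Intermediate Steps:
D = 352 (D = 32*11 = 352)
-D = -1*352 = -352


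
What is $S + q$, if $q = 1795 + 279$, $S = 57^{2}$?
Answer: $5323$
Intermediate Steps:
$S = 3249$
$q = 2074$
$S + q = 3249 + 2074 = 5323$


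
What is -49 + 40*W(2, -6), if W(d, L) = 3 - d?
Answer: -9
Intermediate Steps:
-49 + 40*W(2, -6) = -49 + 40*(3 - 1*2) = -49 + 40*(3 - 2) = -49 + 40*1 = -49 + 40 = -9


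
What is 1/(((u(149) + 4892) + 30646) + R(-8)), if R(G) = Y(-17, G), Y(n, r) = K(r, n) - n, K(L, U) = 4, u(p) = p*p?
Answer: 1/57760 ≈ 1.7313e-5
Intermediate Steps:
u(p) = p**2
Y(n, r) = 4 - n
R(G) = 21 (R(G) = 4 - 1*(-17) = 4 + 17 = 21)
1/(((u(149) + 4892) + 30646) + R(-8)) = 1/(((149**2 + 4892) + 30646) + 21) = 1/(((22201 + 4892) + 30646) + 21) = 1/((27093 + 30646) + 21) = 1/(57739 + 21) = 1/57760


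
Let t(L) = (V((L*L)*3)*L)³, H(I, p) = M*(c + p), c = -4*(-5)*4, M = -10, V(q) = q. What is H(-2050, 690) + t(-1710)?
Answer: -3375427293031258636137000007700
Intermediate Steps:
c = 80 (c = 20*4 = 80)
H(I, p) = -800 - 10*p (H(I, p) = -10*(80 + p) = -800 - 10*p)
t(L) = 27*L⁹ (t(L) = (((L*L)*3)*L)³ = ((L²*3)*L)³ = ((3*L²)*L)³ = (3*L³)³ = 27*L⁹)
H(-2050, 690) + t(-1710) = (-800 - 10*690) + 27*(-1710)⁹ = (-800 - 6900) + 27*(-125015825667824393931000000000) = -7700 - 3375427293031258636137000000000 = -3375427293031258636137000007700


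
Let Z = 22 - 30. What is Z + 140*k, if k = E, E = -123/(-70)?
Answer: 238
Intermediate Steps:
E = 123/70 (E = -123*(-1/70) = 123/70 ≈ 1.7571)
k = 123/70 ≈ 1.7571
Z = -8
Z + 140*k = -8 + 140*(123/70) = -8 + 246 = 238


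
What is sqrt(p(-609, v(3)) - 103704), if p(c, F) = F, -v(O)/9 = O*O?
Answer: I*sqrt(103785) ≈ 322.16*I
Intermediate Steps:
v(O) = -9*O**2 (v(O) = -9*O*O = -9*O**2)
sqrt(p(-609, v(3)) - 103704) = sqrt(-9*3**2 - 103704) = sqrt(-9*9 - 103704) = sqrt(-81 - 103704) = sqrt(-103785) = I*sqrt(103785)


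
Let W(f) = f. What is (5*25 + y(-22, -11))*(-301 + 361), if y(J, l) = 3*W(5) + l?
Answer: 7740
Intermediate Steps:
y(J, l) = 15 + l (y(J, l) = 3*5 + l = 15 + l)
(5*25 + y(-22, -11))*(-301 + 361) = (5*25 + (15 - 11))*(-301 + 361) = (125 + 4)*60 = 129*60 = 7740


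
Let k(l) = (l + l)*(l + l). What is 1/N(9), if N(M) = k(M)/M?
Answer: 1/36 ≈ 0.027778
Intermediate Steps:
k(l) = 4*l² (k(l) = (2*l)*(2*l) = 4*l²)
N(M) = 4*M (N(M) = (4*M²)/M = 4*M)
1/N(9) = 1/(4*9) = 1/36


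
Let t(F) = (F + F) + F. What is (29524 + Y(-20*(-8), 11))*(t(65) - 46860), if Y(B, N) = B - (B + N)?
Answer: -1377224145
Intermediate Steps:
Y(B, N) = -N (Y(B, N) = B + (-B - N) = -N)
t(F) = 3*F (t(F) = 2*F + F = 3*F)
(29524 + Y(-20*(-8), 11))*(t(65) - 46860) = (29524 - 1*11)*(3*65 - 46860) = (29524 - 11)*(195 - 46860) = 29513*(-46665) = -1377224145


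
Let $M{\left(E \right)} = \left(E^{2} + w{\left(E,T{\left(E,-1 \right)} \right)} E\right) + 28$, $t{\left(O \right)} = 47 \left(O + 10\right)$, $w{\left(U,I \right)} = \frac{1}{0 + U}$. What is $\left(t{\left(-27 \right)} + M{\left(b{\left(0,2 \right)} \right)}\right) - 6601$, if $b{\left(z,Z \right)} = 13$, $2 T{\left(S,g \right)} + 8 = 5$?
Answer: $-7202$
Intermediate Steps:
$T{\left(S,g \right)} = - \frac{3}{2}$ ($T{\left(S,g \right)} = -4 + \frac{1}{2} \cdot 5 = -4 + \frac{5}{2} = - \frac{3}{2}$)
$w{\left(U,I \right)} = \frac{1}{U}$
$t{\left(O \right)} = 470 + 47 O$ ($t{\left(O \right)} = 47 \left(10 + O\right) = 470 + 47 O$)
$M{\left(E \right)} = 29 + E^{2}$ ($M{\left(E \right)} = \left(E^{2} + \frac{E}{E}\right) + 28 = \left(E^{2} + 1\right) + 28 = \left(1 + E^{2}\right) + 28 = 29 + E^{2}$)
$\left(t{\left(-27 \right)} + M{\left(b{\left(0,2 \right)} \right)}\right) - 6601 = \left(\left(470 + 47 \left(-27\right)\right) + \left(29 + 13^{2}\right)\right) - 6601 = \left(\left(470 - 1269\right) + \left(29 + 169\right)\right) - 6601 = \left(-799 + 198\right) - 6601 = -601 - 6601 = -7202$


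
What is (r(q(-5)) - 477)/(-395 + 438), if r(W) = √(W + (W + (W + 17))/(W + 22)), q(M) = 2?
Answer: -477/43 + √46/172 ≈ -11.054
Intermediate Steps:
r(W) = √(W + (17 + 2*W)/(22 + W)) (r(W) = √(W + (W + (17 + W))/(22 + W)) = √(W + (17 + 2*W)/(22 + W)))
(r(q(-5)) - 477)/(-395 + 438) = (√((17 + 2² + 24*2)/(22 + 2)) - 477)/(-395 + 438) = (√((17 + 4 + 48)/24) - 477)/43 = (√((1/24)*69) - 477)*(1/43) = (√(23/8) - 477)*(1/43) = (√46/4 - 477)*(1/43) = (-477 + √46/4)*(1/43) = -477/43 + √46/172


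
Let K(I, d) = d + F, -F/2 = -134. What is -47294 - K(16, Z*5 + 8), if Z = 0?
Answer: -47570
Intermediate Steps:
F = 268 (F = -2*(-134) = 268)
K(I, d) = 268 + d (K(I, d) = d + 268 = 268 + d)
-47294 - K(16, Z*5 + 8) = -47294 - (268 + (0*5 + 8)) = -47294 - (268 + (0 + 8)) = -47294 - (268 + 8) = -47294 - 1*276 = -47294 - 276 = -47570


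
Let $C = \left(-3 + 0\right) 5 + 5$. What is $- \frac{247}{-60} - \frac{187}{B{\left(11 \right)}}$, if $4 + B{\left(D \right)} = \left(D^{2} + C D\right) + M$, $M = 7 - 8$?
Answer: $- \frac{541}{20} \approx -27.05$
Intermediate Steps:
$M = -1$ ($M = 7 - 8 = -1$)
$C = -10$ ($C = \left(-3\right) 5 + 5 = -15 + 5 = -10$)
$B{\left(D \right)} = -5 + D^{2} - 10 D$ ($B{\left(D \right)} = -4 - \left(1 - D^{2} + 10 D\right) = -5 + D^{2} - 10 D$)
$- \frac{247}{-60} - \frac{187}{B{\left(11 \right)}} = - \frac{247}{-60} - \frac{187}{-5 + 11^{2} - 110} = \left(-247\right) \left(- \frac{1}{60}\right) - \frac{187}{-5 + 121 - 110} = \frac{247}{60} - \frac{187}{6} = - \frac{541}{20}$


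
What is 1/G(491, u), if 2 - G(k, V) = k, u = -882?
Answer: -1/489 ≈ -0.0020450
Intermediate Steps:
G(k, V) = 2 - k
1/G(491, u) = 1/(2 - 1*491) = 1/(2 - 491) = 1/(-489) = -1/489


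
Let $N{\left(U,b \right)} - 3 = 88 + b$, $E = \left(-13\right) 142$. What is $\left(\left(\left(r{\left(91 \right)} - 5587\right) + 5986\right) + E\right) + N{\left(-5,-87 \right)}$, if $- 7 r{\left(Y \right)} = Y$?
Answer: $-1456$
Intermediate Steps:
$E = -1846$
$N{\left(U,b \right)} = 91 + b$ ($N{\left(U,b \right)} = 3 + \left(88 + b\right) = 91 + b$)
$r{\left(Y \right)} = - \frac{Y}{7}$
$\left(\left(\left(r{\left(91 \right)} - 5587\right) + 5986\right) + E\right) + N{\left(-5,-87 \right)} = \left(\left(\left(\left(- \frac{1}{7}\right) 91 - 5587\right) + 5986\right) - 1846\right) + \left(91 - 87\right) = \left(\left(\left(-13 - 5587\right) + 5986\right) - 1846\right) + 4 = \left(\left(-5600 + 5986\right) - 1846\right) + 4 = \left(386 - 1846\right) + 4 = -1460 + 4 = -1456$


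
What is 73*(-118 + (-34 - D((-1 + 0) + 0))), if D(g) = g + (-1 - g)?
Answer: -11023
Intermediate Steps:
D(g) = -1
73*(-118 + (-34 - D((-1 + 0) + 0))) = 73*(-118 + (-34 - 1*(-1))) = 73*(-118 + (-34 + 1)) = 73*(-118 - 33) = 73*(-151) = -11023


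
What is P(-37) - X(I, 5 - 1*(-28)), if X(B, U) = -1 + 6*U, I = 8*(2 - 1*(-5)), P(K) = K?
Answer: -234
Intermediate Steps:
I = 56 (I = 8*(2 + 5) = 8*7 = 56)
P(-37) - X(I, 5 - 1*(-28)) = -37 - (-1 + 6*(5 - 1*(-28))) = -37 - (-1 + 6*(5 + 28)) = -37 - (-1 + 6*33) = -37 - (-1 + 198) = -37 - 1*197 = -37 - 197 = -234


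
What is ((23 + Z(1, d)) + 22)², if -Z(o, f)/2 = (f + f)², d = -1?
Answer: 1369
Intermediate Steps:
Z(o, f) = -8*f² (Z(o, f) = -2*(f + f)² = -2*4*f² = -8*f²)
((23 + Z(1, d)) + 22)² = ((23 - 8*(-1)²) + 22)² = ((23 - 8*1) + 22)² = ((23 - 8) + 22)² = (15 + 22)² = 37² = 1369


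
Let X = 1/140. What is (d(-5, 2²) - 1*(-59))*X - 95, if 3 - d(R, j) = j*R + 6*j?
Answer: -6621/70 ≈ -94.586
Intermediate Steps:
d(R, j) = 3 - 6*j - R*j (d(R, j) = 3 - (j*R + 6*j) = 3 - (R*j + 6*j) = 3 - (6*j + R*j) = 3 + (-6*j - R*j) = 3 - 6*j - R*j)
X = 1/140 ≈ 0.0071429
(d(-5, 2²) - 1*(-59))*X - 95 = ((3 - 6*2² - 1*(-5)*2²) - 1*(-59))*(1/140) - 95 = ((3 - 6*4 - 1*(-5)*4) + 59)*(1/140) - 95 = ((3 - 24 + 20) + 59)*(1/140) - 95 = (-1 + 59)*(1/140) - 95 = 58*(1/140) - 95 = 29/70 - 95 = -6621/70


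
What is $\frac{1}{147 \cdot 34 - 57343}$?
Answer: $- \frac{1}{52345} \approx -1.9104 \cdot 10^{-5}$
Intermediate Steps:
$\frac{1}{147 \cdot 34 - 57343} = \frac{1}{4998 - 57343} = \frac{1}{-52345} = - \frac{1}{52345}$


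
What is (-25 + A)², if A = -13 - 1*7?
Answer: 2025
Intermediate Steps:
A = -20 (A = -13 - 7 = -20)
(-25 + A)² = (-25 - 20)² = (-45)² = 2025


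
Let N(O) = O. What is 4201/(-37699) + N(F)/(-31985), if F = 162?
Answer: -140476223/1205802515 ≈ -0.11650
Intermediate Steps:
4201/(-37699) + N(F)/(-31985) = 4201/(-37699) + 162/(-31985) = 4201*(-1/37699) + 162*(-1/31985) = -4201/37699 - 162/31985 = -140476223/1205802515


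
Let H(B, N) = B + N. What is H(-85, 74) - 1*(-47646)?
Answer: 47635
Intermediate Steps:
H(-85, 74) - 1*(-47646) = (-85 + 74) - 1*(-47646) = -11 + 47646 = 47635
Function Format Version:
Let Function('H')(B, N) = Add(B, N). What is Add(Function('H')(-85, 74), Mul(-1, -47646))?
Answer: 47635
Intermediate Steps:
Add(Function('H')(-85, 74), Mul(-1, -47646)) = Add(Add(-85, 74), Mul(-1, -47646)) = Add(-11, 47646) = 47635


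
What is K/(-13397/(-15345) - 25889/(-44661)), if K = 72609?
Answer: 16586873658135/331863374 ≈ 49981.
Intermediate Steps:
K/(-13397/(-15345) - 25889/(-44661)) = 72609/(-13397/(-15345) - 25889/(-44661)) = 72609/(-13397*(-1/15345) - 25889*(-1/44661)) = 72609/(13397/15345 + 25889/44661) = 72609/(331863374/228441015) = 72609*(228441015/331863374) = 16586873658135/331863374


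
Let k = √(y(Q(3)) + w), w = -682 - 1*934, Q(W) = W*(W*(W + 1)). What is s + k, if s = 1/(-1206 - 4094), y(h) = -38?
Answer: -1/5300 + I*√1654 ≈ -0.00018868 + 40.669*I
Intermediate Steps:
Q(W) = W²*(1 + W) (Q(W) = W*(W*(1 + W)) = W²*(1 + W))
w = -1616 (w = -682 - 934 = -1616)
k = I*√1654 (k = √(-38 - 1616) = √(-1654) = I*√1654 ≈ 40.669*I)
s = -1/5300 (s = 1/(-5300) = -1/5300 ≈ -0.00018868)
s + k = -1/5300 + I*√1654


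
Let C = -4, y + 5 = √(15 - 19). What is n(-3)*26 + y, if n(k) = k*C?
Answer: 307 + 2*I ≈ 307.0 + 2.0*I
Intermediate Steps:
y = -5 + 2*I (y = -5 + √(15 - 19) = -5 + √(-4) = -5 + 2*I ≈ -5.0 + 2.0*I)
n(k) = -4*k (n(k) = k*(-4) = -4*k)
n(-3)*26 + y = -4*(-3)*26 + (-5 + 2*I) = 12*26 + (-5 + 2*I) = 312 + (-5 + 2*I) = 307 + 2*I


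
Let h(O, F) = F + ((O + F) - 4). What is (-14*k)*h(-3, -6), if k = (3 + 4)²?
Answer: 13034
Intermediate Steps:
k = 49 (k = 7² = 49)
h(O, F) = -4 + O + 2*F (h(O, F) = F + ((F + O) - 4) = F + (-4 + F + O) = -4 + O + 2*F)
(-14*k)*h(-3, -6) = (-14*49)*(-4 - 3 + 2*(-6)) = -686*(-4 - 3 - 12) = -686*(-19) = 13034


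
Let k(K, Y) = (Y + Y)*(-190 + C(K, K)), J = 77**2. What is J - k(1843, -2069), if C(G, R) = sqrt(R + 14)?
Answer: -780291 + 4138*sqrt(1857) ≈ -6.0197e+5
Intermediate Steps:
J = 5929
C(G, R) = sqrt(14 + R)
k(K, Y) = 2*Y*(-190 + sqrt(14 + K)) (k(K, Y) = (Y + Y)*(-190 + sqrt(14 + K)) = (2*Y)*(-190 + sqrt(14 + K)) = 2*Y*(-190 + sqrt(14 + K)))
J - k(1843, -2069) = 5929 - 2*(-2069)*(-190 + sqrt(14 + 1843)) = 5929 - 2*(-2069)*(-190 + sqrt(1857)) = 5929 - (786220 - 4138*sqrt(1857)) = 5929 + (-786220 + 4138*sqrt(1857)) = -780291 + 4138*sqrt(1857)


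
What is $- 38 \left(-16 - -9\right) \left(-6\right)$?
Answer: $-1596$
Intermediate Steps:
$- 38 \left(-16 - -9\right) \left(-6\right) = - 38 \left(-16 + 9\right) \left(-6\right) = \left(-38\right) \left(-7\right) \left(-6\right) = 266 \left(-6\right) = -1596$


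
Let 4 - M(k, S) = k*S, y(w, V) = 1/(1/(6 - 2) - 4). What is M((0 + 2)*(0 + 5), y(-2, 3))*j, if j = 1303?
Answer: 26060/3 ≈ 8686.7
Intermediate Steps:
y(w, V) = -4/15 (y(w, V) = 1/(1/4 - 4) = 1/(¼ - 4) = 1/(-15/4) = -4/15)
M(k, S) = 4 - S*k (M(k, S) = 4 - k*S = 4 - S*k)
M((0 + 2)*(0 + 5), y(-2, 3))*j = (4 - 1*(-4/15)*(0 + 2)*(0 + 5))*1303 = (4 - 1*(-4/15)*2*5)*1303 = (4 - 1*(-4/15)*10)*1303 = (4 + 8/3)*1303 = (20/3)*1303 = 26060/3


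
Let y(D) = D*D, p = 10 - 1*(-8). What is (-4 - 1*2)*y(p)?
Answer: -1944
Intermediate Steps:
p = 18 (p = 10 + 8 = 18)
y(D) = D**2
(-4 - 1*2)*y(p) = (-4 - 1*2)*18**2 = (-4 - 2)*324 = -6*324 = -1944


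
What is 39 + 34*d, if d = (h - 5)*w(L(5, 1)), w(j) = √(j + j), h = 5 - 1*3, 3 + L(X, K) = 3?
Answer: 39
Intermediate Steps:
L(X, K) = 0 (L(X, K) = -3 + 3 = 0)
h = 2 (h = 5 - 3 = 2)
w(j) = √2*√j (w(j) = √(2*j) = √2*√j)
d = 0 (d = (2 - 5)*(√2*√0) = -3*√2*0 = -3*0 = 0)
39 + 34*d = 39 + 34*0 = 39 + 0 = 39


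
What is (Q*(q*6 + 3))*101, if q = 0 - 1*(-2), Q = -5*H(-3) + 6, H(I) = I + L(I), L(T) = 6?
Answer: -13635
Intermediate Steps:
H(I) = 6 + I (H(I) = I + 6 = 6 + I)
Q = -9 (Q = -5*(6 - 3) + 6 = -5*3 + 6 = -15 + 6 = -9)
q = 2 (q = 0 + 2 = 2)
(Q*(q*6 + 3))*101 = -9*(2*6 + 3)*101 = -9*(12 + 3)*101 = -9*15*101 = -135*101 = -13635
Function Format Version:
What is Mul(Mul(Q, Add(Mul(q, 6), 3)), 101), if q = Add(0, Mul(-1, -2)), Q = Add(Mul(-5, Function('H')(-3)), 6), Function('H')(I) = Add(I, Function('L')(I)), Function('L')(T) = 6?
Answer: -13635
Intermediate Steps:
Function('H')(I) = Add(6, I) (Function('H')(I) = Add(I, 6) = Add(6, I))
Q = -9 (Q = Add(Mul(-5, Add(6, -3)), 6) = Add(Mul(-5, 3), 6) = Add(-15, 6) = -9)
q = 2 (q = Add(0, 2) = 2)
Mul(Mul(Q, Add(Mul(q, 6), 3)), 101) = Mul(Mul(-9, Add(Mul(2, 6), 3)), 101) = Mul(Mul(-9, Add(12, 3)), 101) = Mul(Mul(-9, 15), 101) = Mul(-135, 101) = -13635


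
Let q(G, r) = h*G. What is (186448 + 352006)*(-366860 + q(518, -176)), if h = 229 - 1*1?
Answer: -133943663224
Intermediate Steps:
h = 228 (h = 229 - 1 = 228)
q(G, r) = 228*G
(186448 + 352006)*(-366860 + q(518, -176)) = (186448 + 352006)*(-366860 + 228*518) = 538454*(-366860 + 118104) = 538454*(-248756) = -133943663224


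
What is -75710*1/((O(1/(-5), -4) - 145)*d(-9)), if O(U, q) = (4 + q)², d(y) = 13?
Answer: 15142/377 ≈ 40.164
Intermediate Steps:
-75710*1/((O(1/(-5), -4) - 145)*d(-9)) = -75710*1/(13*((4 - 4)² - 145)) = -75710*1/(13*(0² - 145)) = -75710*1/(13*(0 - 145)) = -75710/(13*(-145)) = -75710/(-1885) = -75710*(-1/1885) = 15142/377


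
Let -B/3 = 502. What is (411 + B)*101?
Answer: -110595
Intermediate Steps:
B = -1506 (B = -3*502 = -1506)
(411 + B)*101 = (411 - 1506)*101 = -1095*101 = -110595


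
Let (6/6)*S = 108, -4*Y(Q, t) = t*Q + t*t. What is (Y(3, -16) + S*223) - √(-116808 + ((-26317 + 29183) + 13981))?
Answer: 24032 - I*√99961 ≈ 24032.0 - 316.17*I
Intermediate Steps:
Y(Q, t) = -t²/4 - Q*t/4 (Y(Q, t) = -(t*Q + t*t)/4 = -(Q*t + t²)/4 = -(t² + Q*t)/4 = -t²/4 - Q*t/4)
S = 108
(Y(3, -16) + S*223) - √(-116808 + ((-26317 + 29183) + 13981)) = (-¼*(-16)*(3 - 16) + 108*223) - √(-116808 + ((-26317 + 29183) + 13981)) = (-¼*(-16)*(-13) + 24084) - √(-116808 + (2866 + 13981)) = (-52 + 24084) - √(-116808 + 16847) = 24032 - √(-99961) = 24032 - I*√99961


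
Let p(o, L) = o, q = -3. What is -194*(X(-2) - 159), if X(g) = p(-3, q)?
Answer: 31428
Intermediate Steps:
X(g) = -3
-194*(X(-2) - 159) = -194*(-3 - 159) = -194*(-162) = 31428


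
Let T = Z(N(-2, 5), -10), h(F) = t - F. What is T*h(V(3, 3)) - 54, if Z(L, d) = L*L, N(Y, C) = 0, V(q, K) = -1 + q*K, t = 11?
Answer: -54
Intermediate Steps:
V(q, K) = -1 + K*q
h(F) = 11 - F
Z(L, d) = L**2
T = 0 (T = 0**2 = 0)
T*h(V(3, 3)) - 54 = 0*(11 - (-1 + 3*3)) - 54 = 0*(11 - (-1 + 9)) - 54 = 0*(11 - 1*8) - 54 = 0*(11 - 8) - 54 = 0*3 - 54 = 0 - 54 = -54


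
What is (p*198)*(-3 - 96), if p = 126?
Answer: -2469852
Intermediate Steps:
(p*198)*(-3 - 96) = (126*198)*(-3 - 96) = 24948*(-99) = -2469852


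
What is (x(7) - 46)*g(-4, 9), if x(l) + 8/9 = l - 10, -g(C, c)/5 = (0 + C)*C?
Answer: 35920/9 ≈ 3991.1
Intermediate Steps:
g(C, c) = -5*C² (g(C, c) = -5*(0 + C)*C = -5*C*C = -5*C²)
x(l) = -98/9 + l (x(l) = -8/9 + (l - 10) = -8/9 + (-10 + l) = -98/9 + l)
(x(7) - 46)*g(-4, 9) = ((-98/9 + 7) - 46)*(-5*(-4)²) = (-35/9 - 46)*(-5*16) = -449/9*(-80) = 35920/9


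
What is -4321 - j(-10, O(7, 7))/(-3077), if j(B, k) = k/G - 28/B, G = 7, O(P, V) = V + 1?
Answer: -465349957/107695 ≈ -4321.0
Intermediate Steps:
O(P, V) = 1 + V
j(B, k) = -28/B + k/7 (j(B, k) = k/7 - 28/B = -28/B + k/7)
-4321 - j(-10, O(7, 7))/(-3077) = -4321 - (-28/(-10) + (1 + 7)/7)/(-3077) = -4321 - (-28*(-⅒) + (⅐)*8)*(-1)/3077 = -4321 - (14/5 + 8/7)*(-1)/3077 = -4321 - 138*(-1)/(35*3077) = -4321 - 1*(-138/107695) = -4321 + 138/107695 = -465349957/107695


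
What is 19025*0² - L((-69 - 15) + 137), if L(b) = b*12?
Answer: -636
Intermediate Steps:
L(b) = 12*b
19025*0² - L((-69 - 15) + 137) = 19025*0² - 12*((-69 - 15) + 137) = 19025*0 - 12*(-84 + 137) = 0 - 12*53 = 0 - 1*636 = 0 - 636 = -636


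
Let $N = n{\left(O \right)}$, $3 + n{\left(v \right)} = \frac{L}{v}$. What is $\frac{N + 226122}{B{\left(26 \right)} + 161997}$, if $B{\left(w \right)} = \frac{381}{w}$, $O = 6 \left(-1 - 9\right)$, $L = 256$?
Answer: $\frac{88184746}{63184545} \approx 1.3957$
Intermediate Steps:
$O = -60$ ($O = 6 \left(-1 - 9\right) = 6 \left(-10\right) = -60$)
$n{\left(v \right)} = -3 + \frac{256}{v}$
$N = - \frac{109}{15}$ ($N = -3 + \frac{256}{-60} = -3 + 256 \left(- \frac{1}{60}\right) = -3 - \frac{64}{15} = - \frac{109}{15} \approx -7.2667$)
$\frac{N + 226122}{B{\left(26 \right)} + 161997} = \frac{- \frac{109}{15} + 226122}{\frac{381}{26} + 161997} = \frac{3391721}{15 \left(381 \cdot \frac{1}{26} + 161997\right)} = \frac{3391721}{15 \left(\frac{381}{26} + 161997\right)} = \frac{3391721}{15 \cdot \frac{4212303}{26}} = \frac{3391721}{15} \cdot \frac{26}{4212303} = \frac{88184746}{63184545}$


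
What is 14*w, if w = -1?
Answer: -14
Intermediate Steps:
14*w = 14*(-1) = -14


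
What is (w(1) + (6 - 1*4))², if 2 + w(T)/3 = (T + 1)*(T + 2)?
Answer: 196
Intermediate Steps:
w(T) = -6 + 3*(1 + T)*(2 + T) (w(T) = -6 + 3*((T + 1)*(T + 2)) = -6 + 3*((1 + T)*(2 + T)) = -6 + 3*(1 + T)*(2 + T))
(w(1) + (6 - 1*4))² = (3*1*(3 + 1) + (6 - 1*4))² = (3*1*4 + (6 - 4))² = (12 + 2)² = 14² = 196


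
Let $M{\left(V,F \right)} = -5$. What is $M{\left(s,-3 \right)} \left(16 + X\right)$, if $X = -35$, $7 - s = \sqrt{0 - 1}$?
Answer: $95$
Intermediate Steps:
$s = 7 - i$ ($s = 7 - \sqrt{0 - 1} = 7 - \sqrt{-1} = 7 - i \approx 7.0 - 1.0 i$)
$M{\left(s,-3 \right)} \left(16 + X\right) = - 5 \left(16 - 35\right) = \left(-5\right) \left(-19\right) = 95$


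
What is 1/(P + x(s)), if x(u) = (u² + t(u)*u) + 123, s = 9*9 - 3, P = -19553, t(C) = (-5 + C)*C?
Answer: 1/430786 ≈ 2.3213e-6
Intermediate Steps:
t(C) = C*(-5 + C)
s = 78 (s = 81 - 3 = 78)
x(u) = 123 + u² + u²*(-5 + u) (x(u) = (u² + (u*(-5 + u))*u) + 123 = (u² + u²*(-5 + u)) + 123 = 123 + u² + u²*(-5 + u))
1/(P + x(s)) = 1/(-19553 + (123 + 78³ - 4*78²)) = 1/(-19553 + (123 + 474552 - 4*6084)) = 1/(-19553 + (123 + 474552 - 24336)) = 1/(-19553 + 450339) = 1/430786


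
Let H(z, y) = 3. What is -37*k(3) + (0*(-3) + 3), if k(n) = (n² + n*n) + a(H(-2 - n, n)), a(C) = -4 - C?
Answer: -404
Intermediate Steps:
k(n) = -7 + 2*n² (k(n) = (n² + n*n) + (-4 - 1*3) = (n² + n²) + (-4 - 3) = 2*n² - 7 = -7 + 2*n²)
-37*k(3) + (0*(-3) + 3) = -37*(-7 + 2*3²) + (0*(-3) + 3) = -37*(-7 + 2*9) + (0 + 3) = -37*(-7 + 18) + 3 = -37*11 + 3 = -407 + 3 = -404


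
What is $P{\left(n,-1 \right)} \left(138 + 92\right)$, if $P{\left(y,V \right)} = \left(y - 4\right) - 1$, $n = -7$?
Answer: $-2760$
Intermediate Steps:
$P{\left(y,V \right)} = -5 + y$ ($P{\left(y,V \right)} = \left(-4 + y\right) - 1 = -5 + y$)
$P{\left(n,-1 \right)} \left(138 + 92\right) = \left(-5 - 7\right) \left(138 + 92\right) = \left(-12\right) 230 = -2760$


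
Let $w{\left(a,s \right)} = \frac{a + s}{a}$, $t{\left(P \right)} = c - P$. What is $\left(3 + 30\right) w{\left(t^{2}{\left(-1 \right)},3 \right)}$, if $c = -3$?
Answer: $\frac{231}{4} \approx 57.75$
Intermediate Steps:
$t{\left(P \right)} = -3 - P$
$w{\left(a,s \right)} = \frac{a + s}{a}$
$\left(3 + 30\right) w{\left(t^{2}{\left(-1 \right)},3 \right)} = \left(3 + 30\right) \frac{\left(-3 - -1\right)^{2} + 3}{\left(-3 - -1\right)^{2}} = 33 \frac{\left(-3 + 1\right)^{2} + 3}{\left(-3 + 1\right)^{2}} = 33 \frac{\left(-2\right)^{2} + 3}{\left(-2\right)^{2}} = 33 \frac{4 + 3}{4} = 33 \cdot \frac{1}{4} \cdot 7 = 33 \cdot \frac{7}{4} = \frac{231}{4}$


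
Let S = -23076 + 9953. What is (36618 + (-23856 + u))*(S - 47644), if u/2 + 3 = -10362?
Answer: 484191456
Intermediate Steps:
u = -20730 (u = -6 + 2*(-10362) = -6 - 20724 = -20730)
S = -13123
(36618 + (-23856 + u))*(S - 47644) = (36618 + (-23856 - 20730))*(-13123 - 47644) = (36618 - 44586)*(-60767) = -7968*(-60767) = 484191456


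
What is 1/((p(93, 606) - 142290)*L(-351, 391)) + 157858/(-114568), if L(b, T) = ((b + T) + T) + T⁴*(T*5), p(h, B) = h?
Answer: -256419370761852651508351/186100511025376823314164 ≈ -1.3779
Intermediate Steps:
L(b, T) = b + 2*T + 5*T⁵ (L(b, T) = ((T + b) + T) + T⁴*(5*T) = (b + 2*T) + 5*T⁵ = b + 2*T + 5*T⁵)
1/((p(93, 606) - 142290)*L(-351, 391)) + 157858/(-114568) = 1/((93 - 142290)*(-351 + 2*391 + 5*391⁵)) + 157858/(-114568) = 1/((-142197)*(-351 + 782 + 5*9138686662951)) + 157858*(-1/114568) = -1/(142197*(-351 + 782 + 45693433314755)) - 78929/57284 = -1/142197/45693433315186 - 78929/57284 = -1/142197*1/45693433315186 - 78929/57284 = -1/6497469137119503642 - 78929/57284 = -256419370761852651508351/186100511025376823314164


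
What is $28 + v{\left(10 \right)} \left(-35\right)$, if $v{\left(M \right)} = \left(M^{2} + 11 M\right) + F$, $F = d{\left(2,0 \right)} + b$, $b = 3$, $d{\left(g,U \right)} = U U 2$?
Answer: $-7427$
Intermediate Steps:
$d{\left(g,U \right)} = 2 U^{2}$ ($d{\left(g,U \right)} = U^{2} \cdot 2 = 2 U^{2}$)
$F = 3$ ($F = 2 \cdot 0^{2} + 3 = 2 \cdot 0 + 3 = 0 + 3 = 3$)
$v{\left(M \right)} = 3 + M^{2} + 11 M$ ($v{\left(M \right)} = \left(M^{2} + 11 M\right) + 3 = 3 + M^{2} + 11 M$)
$28 + v{\left(10 \right)} \left(-35\right) = 28 + \left(3 + 10^{2} + 11 \cdot 10\right) \left(-35\right) = 28 + \left(3 + 100 + 110\right) \left(-35\right) = 28 + 213 \left(-35\right) = 28 - 7455 = -7427$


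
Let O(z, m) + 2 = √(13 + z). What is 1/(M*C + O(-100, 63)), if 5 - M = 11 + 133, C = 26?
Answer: -3616/13075543 - I*√87/13075543 ≈ -0.00027655 - 7.1335e-7*I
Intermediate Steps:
O(z, m) = -2 + √(13 + z)
M = -139 (M = 5 - (11 + 133) = 5 - 1*144 = 5 - 144 = -139)
1/(M*C + O(-100, 63)) = 1/(-139*26 + (-2 + √(13 - 100))) = 1/(-3614 + (-2 + √(-87))) = 1/(-3614 + (-2 + I*√87)) = 1/(-3616 + I*√87)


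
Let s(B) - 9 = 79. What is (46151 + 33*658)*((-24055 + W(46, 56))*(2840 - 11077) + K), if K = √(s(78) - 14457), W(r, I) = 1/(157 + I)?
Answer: 2864176646474570/213 + 67865*I*√14369 ≈ 1.3447e+13 + 8.135e+6*I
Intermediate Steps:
s(B) = 88 (s(B) = 9 + 79 = 88)
K = I*√14369 (K = √(88 - 14457) = √(-14369) = I*√14369 ≈ 119.87*I)
(46151 + 33*658)*((-24055 + W(46, 56))*(2840 - 11077) + K) = (46151 + 33*658)*((-24055 + 1/(157 + 56))*(2840 - 11077) + I*√14369) = (46151 + 21714)*((-24055 + 1/213)*(-8237) + I*√14369) = 67865*((-24055 + 1/213)*(-8237) + I*√14369) = 67865*(-5123714/213*(-8237) + I*√14369) = 67865*(42204032218/213 + I*√14369) = 2864176646474570/213 + 67865*I*√14369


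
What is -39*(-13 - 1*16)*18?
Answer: 20358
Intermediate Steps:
-39*(-13 - 1*16)*18 = -39*(-13 - 16)*18 = -39*(-29)*18 = 1131*18 = 20358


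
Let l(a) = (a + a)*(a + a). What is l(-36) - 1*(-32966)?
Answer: 38150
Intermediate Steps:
l(a) = 4*a² (l(a) = (2*a)*(2*a) = 4*a²)
l(-36) - 1*(-32966) = 4*(-36)² - 1*(-32966) = 4*1296 + 32966 = 5184 + 32966 = 38150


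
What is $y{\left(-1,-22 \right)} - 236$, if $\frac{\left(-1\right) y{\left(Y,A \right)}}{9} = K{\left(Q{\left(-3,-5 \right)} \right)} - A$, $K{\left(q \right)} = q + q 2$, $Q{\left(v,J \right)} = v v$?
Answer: $-677$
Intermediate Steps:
$Q{\left(v,J \right)} = v^{2}$
$K{\left(q \right)} = 3 q$ ($K{\left(q \right)} = q + 2 q = 3 q$)
$y{\left(Y,A \right)} = -243 + 9 A$ ($y{\left(Y,A \right)} = - 9 \left(3 \left(-3\right)^{2} - A\right) = - 9 \left(3 \cdot 9 - A\right) = - 9 \left(27 - A\right) = -243 + 9 A$)
$y{\left(-1,-22 \right)} - 236 = \left(-243 + 9 \left(-22\right)\right) - 236 = \left(-243 - 198\right) - 236 = -441 - 236 = -677$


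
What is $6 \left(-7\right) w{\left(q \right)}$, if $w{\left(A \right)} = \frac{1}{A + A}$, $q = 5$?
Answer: $- \frac{21}{5} \approx -4.2$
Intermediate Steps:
$w{\left(A \right)} = \frac{1}{2 A}$
$6 \left(-7\right) w{\left(q \right)} = 6 \left(-7\right) \frac{1}{2 \cdot 5} = - 42 \cdot \frac{1}{2} \cdot \frac{1}{5} = \left(-42\right) \frac{1}{10} = - \frac{21}{5}$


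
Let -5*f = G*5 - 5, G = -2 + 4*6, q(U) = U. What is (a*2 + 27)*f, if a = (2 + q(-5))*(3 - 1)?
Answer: -315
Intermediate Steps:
a = -6 (a = (2 - 5)*(3 - 1) = -3*2 = -6)
G = 22 (G = -2 + 24 = 22)
f = -21 (f = -(22*5 - 5)/5 = -(110 - 5)/5 = -⅕*105 = -21)
(a*2 + 27)*f = (-6*2 + 27)*(-21) = (-12 + 27)*(-21) = 15*(-21) = -315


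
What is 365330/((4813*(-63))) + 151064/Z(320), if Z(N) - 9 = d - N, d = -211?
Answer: -365049026/1256193 ≈ -290.60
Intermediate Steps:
Z(N) = -202 - N (Z(N) = 9 + (-211 - N) = -202 - N)
365330/((4813*(-63))) + 151064/Z(320) = 365330/((4813*(-63))) + 151064/(-202 - 1*320) = 365330/(-303219) + 151064/(-202 - 320) = 365330*(-1/303219) + 151064/(-522) = -52190/43317 + 151064*(-1/522) = -52190/43317 - 75532/261 = -365049026/1256193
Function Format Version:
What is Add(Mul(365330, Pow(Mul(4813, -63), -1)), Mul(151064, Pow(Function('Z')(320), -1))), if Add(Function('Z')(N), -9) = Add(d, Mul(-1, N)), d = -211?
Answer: Rational(-365049026, 1256193) ≈ -290.60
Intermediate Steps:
Function('Z')(N) = Add(-202, Mul(-1, N)) (Function('Z')(N) = Add(9, Add(-211, Mul(-1, N))) = Add(-202, Mul(-1, N)))
Add(Mul(365330, Pow(Mul(4813, -63), -1)), Mul(151064, Pow(Function('Z')(320), -1))) = Add(Mul(365330, Pow(Mul(4813, -63), -1)), Mul(151064, Pow(Add(-202, Mul(-1, 320)), -1))) = Add(Mul(365330, Pow(-303219, -1)), Mul(151064, Pow(Add(-202, -320), -1))) = Add(Mul(365330, Rational(-1, 303219)), Mul(151064, Pow(-522, -1))) = Add(Rational(-52190, 43317), Mul(151064, Rational(-1, 522))) = Add(Rational(-52190, 43317), Rational(-75532, 261)) = Rational(-365049026, 1256193)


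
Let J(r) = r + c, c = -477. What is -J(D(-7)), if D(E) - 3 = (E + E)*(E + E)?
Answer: 278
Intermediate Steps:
D(E) = 3 + 4*E² (D(E) = 3 + (E + E)*(E + E) = 3 + (2*E)*(2*E) = 3 + 4*E²)
J(r) = -477 + r (J(r) = r - 477 = -477 + r)
-J(D(-7)) = -(-477 + (3 + 4*(-7)²)) = -(-477 + (3 + 4*49)) = -(-477 + (3 + 196)) = -(-477 + 199) = -1*(-278) = 278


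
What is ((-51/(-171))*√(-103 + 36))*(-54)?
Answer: -306*I*√67/19 ≈ -131.83*I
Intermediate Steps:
((-51/(-171))*√(-103 + 36))*(-54) = ((-51*(-1/171))*√(-67))*(-54) = (17*(I*√67)/57)*(-54) = (17*I*√67/57)*(-54) = -306*I*√67/19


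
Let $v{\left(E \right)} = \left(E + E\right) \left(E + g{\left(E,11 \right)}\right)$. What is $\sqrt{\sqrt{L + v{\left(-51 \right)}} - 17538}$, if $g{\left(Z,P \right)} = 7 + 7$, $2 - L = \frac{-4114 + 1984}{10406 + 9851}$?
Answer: $\frac{\sqrt{-7196649007362 + 20257 \sqrt{1549509828434}}}{20257} \approx 132.2 i$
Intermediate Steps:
$L = \frac{42644}{20257}$ ($L = 2 - \frac{-4114 + 1984}{10406 + 9851} = 2 - - \frac{2130}{20257} = 2 + \frac{2130}{20257} = \frac{42644}{20257} \approx 2.1051$)
$g{\left(Z,P \right)} = 14$
$v{\left(E \right)} = 2 E \left(14 + E\right)$ ($v{\left(E \right)} = \left(E + E\right) \left(E + 14\right) = 2 E \left(14 + E\right)$)
$\sqrt{\sqrt{L + v{\left(-51 \right)}} - 17538} = \sqrt{\sqrt{\frac{42644}{20257} + 2 \left(-51\right) \left(14 - 51\right)} - 17538} = \sqrt{\sqrt{\frac{42644}{20257} + 2 \left(-51\right) \left(-37\right)} - 17538} = \sqrt{\sqrt{\frac{42644}{20257} + 3774} - 17538} = \sqrt{\sqrt{\frac{76492562}{20257}} - 17538} = \sqrt{\frac{\sqrt{1549509828434}}{20257} - 17538} = \sqrt{-17538 + \frac{\sqrt{1549509828434}}{20257}}$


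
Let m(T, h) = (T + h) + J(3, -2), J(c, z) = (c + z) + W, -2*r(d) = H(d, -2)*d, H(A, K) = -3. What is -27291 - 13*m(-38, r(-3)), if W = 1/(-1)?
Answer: -53477/2 ≈ -26739.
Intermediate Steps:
W = -1 (W = 1*(-1) = -1)
r(d) = 3*d/2 (r(d) = -(-3)*d/2 = 3*d/2)
J(c, z) = -1 + c + z (J(c, z) = (c + z) - 1 = -1 + c + z)
m(T, h) = T + h (m(T, h) = (T + h) + (-1 + 3 - 2) = (T + h) + 0 = T + h)
-27291 - 13*m(-38, r(-3)) = -27291 - 13*(-38 + (3/2)*(-3)) = -27291 - 13*(-38 - 9/2) = -27291 - 13*(-85)/2 = -27291 - 1*(-1105/2) = -27291 + 1105/2 = -53477/2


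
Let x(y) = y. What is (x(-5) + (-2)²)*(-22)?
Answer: 22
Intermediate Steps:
(x(-5) + (-2)²)*(-22) = (-5 + (-2)²)*(-22) = (-5 + 4)*(-22) = -1*(-22) = 22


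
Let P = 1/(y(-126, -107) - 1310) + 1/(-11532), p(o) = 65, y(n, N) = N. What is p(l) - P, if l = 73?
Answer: 1062167809/16340844 ≈ 65.001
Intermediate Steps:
P = -12949/16340844 (P = 1/(-107 - 1310) + 1/(-11532) = 1/(-1417) - 1/11532 = -1/1417 - 1/11532 = -12949/16340844 ≈ -0.00079243)
p(l) - P = 65 - 1*(-12949/16340844) = 65 + 12949/16340844 = 1062167809/16340844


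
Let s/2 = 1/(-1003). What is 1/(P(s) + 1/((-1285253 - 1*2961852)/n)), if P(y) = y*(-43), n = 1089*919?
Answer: -4259846315/638542343 ≈ -6.6712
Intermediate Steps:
n = 1000791
s = -2/1003 (s = 2/(-1003) = 2*(-1/1003) = -2/1003 ≈ -0.0019940)
P(y) = -43*y
1/(P(s) + 1/((-1285253 - 1*2961852)/n)) = 1/(-43*(-2/1003) + 1/((-1285253 - 1*2961852)/1000791)) = 1/(86/1003 + 1/((-1285253 - 2961852)*(1/1000791))) = 1/(86/1003 + 1/(-4247105*1/1000791)) = 1/(86/1003 + 1/(-4247105/1000791)) = 1/(86/1003 - 1000791/4247105) = 1/(-638542343/4259846315) = -4259846315/638542343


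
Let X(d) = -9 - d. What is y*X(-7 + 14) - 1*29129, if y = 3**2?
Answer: -29273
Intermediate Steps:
y = 9
y*X(-7 + 14) - 1*29129 = 9*(-9 - (-7 + 14)) - 1*29129 = 9*(-9 - 1*7) - 29129 = 9*(-9 - 7) - 29129 = 9*(-16) - 29129 = -144 - 29129 = -29273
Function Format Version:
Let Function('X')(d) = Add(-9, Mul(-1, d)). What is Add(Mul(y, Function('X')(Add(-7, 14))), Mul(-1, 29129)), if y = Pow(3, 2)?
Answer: -29273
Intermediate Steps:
y = 9
Add(Mul(y, Function('X')(Add(-7, 14))), Mul(-1, 29129)) = Add(Mul(9, Add(-9, Mul(-1, Add(-7, 14)))), Mul(-1, 29129)) = Add(Mul(9, Add(-9, Mul(-1, 7))), -29129) = Add(Mul(9, Add(-9, -7)), -29129) = Add(Mul(9, -16), -29129) = Add(-144, -29129) = -29273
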